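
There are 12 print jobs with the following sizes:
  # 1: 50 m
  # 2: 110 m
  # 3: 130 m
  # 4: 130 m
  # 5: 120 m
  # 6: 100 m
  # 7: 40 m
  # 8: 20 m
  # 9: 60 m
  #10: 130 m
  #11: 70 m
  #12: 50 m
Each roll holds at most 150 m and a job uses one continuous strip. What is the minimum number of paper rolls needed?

Total = 130 + 130 + 130 + 120 + 110 + 100 + 70 + 60 + 50 + 50 + 40 + 20 = 1010 m.
Lower bound: ⌈1010/150⌉ = 7 paper rolls.
A packing using 8 paper rolls:
  roll 1: 130 + 20 = 150
  roll 2: 130 = 130
  roll 3: 130 = 130
  roll 4: 120 = 120
  roll 5: 110 + 40 = 150
  roll 6: 100 + 50 = 150
  roll 7: 70 + 60 = 130
  roll 8: 50 = 50
No arrangement into 7 paper rolls stays within capacity, so 8 is optimal.

8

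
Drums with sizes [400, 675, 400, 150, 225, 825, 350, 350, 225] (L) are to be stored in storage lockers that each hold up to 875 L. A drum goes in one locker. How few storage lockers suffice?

5

Total = 825 + 675 + 400 + 400 + 350 + 350 + 225 + 225 + 150 = 3600 L.
Lower bound: ⌈3600/875⌉ = 5 storage lockers.
A packing using 5 storage lockers:
  locker 1: 825 = 825
  locker 2: 675 + 150 = 825
  locker 3: 400 + 400 = 800
  locker 4: 350 + 350 = 700
  locker 5: 225 + 225 = 450
This matches the lower bound, so 5 is optimal.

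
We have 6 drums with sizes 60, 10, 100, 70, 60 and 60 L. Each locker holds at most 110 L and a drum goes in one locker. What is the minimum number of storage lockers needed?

Total = 100 + 70 + 60 + 60 + 60 + 10 = 360 L.
Lower bound: ⌈360/110⌉ = 4 storage lockers.
Also, 5 drums each exceed 55 L, and no two of those can share a locker, so at least 5 storage lockers are needed.
A packing using 5 storage lockers:
  locker 1: 100 + 10 = 110
  locker 2: 70 = 70
  locker 3: 60 = 60
  locker 4: 60 = 60
  locker 5: 60 = 60
This matches the lower bound, so 5 is optimal.

5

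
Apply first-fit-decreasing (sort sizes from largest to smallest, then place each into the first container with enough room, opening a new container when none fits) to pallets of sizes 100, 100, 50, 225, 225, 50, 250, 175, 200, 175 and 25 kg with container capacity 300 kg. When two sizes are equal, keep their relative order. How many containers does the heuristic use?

Sorted descending: 250, 225, 225, 200, 175, 175, 100, 100, 50, 50, 25.
  250 → container 1 (new)  [load 250/300]
  225 → container 2 (new)  [load 225/300]
  225 → container 3 (new)  [load 225/300]
  200 → container 4 (new)  [load 200/300]
  175 → container 5 (new)  [load 175/300]
  175 → container 6 (new)  [load 175/300]
  100 → container 4  [load 300/300]
  100 → container 5  [load 275/300]
  50 → container 1  [load 300/300]
  50 → container 2  [load 275/300]
  25 → container 2  [load 300/300]
6 containers opened.

6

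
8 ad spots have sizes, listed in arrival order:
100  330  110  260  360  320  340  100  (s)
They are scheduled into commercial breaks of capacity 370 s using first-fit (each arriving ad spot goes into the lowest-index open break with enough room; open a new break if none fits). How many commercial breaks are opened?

  100 → break 1 (new)  [load 100/370]
  330 → break 2 (new)  [load 330/370]
  110 → break 1  [load 210/370]
  260 → break 3 (new)  [load 260/370]
  360 → break 4 (new)  [load 360/370]
  320 → break 5 (new)  [load 320/370]
  340 → break 6 (new)  [load 340/370]
  100 → break 1  [load 310/370]
6 commercial breaks opened.

6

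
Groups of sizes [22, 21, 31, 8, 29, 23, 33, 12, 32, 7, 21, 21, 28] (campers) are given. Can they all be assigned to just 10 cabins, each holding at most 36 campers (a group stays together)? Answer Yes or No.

A valid assignment using 10 cabins:
  cabin 1: 33 = 33
  cabin 2: 32 = 32
  cabin 3: 31 = 31
  cabin 4: 29 + 7 = 36
  cabin 5: 28 + 8 = 36
  cabin 6: 23 + 12 = 35
  cabin 7: 22 = 22
  cabin 8: 21 = 21
  cabin 9: 21 = 21
  cabin 10: 21 = 21
Every load is within 36 campers, so 10 cabins suffice.

Yes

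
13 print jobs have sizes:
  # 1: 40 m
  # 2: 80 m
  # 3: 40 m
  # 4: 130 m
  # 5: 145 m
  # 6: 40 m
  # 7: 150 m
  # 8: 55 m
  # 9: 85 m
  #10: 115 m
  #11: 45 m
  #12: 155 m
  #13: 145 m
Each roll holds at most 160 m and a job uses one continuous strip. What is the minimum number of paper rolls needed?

Total = 155 + 150 + 145 + 145 + 130 + 115 + 85 + 80 + 55 + 45 + 40 + 40 + 40 = 1225 m.
Lower bound: ⌈1225/160⌉ = 8 paper rolls.
A packing using 9 paper rolls:
  roll 1: 155 = 155
  roll 2: 150 = 150
  roll 3: 145 = 145
  roll 4: 145 = 145
  roll 5: 130 = 130
  roll 6: 115 + 45 = 160
  roll 7: 85 + 55 = 140
  roll 8: 80 + 40 + 40 = 160
  roll 9: 40 = 40
No arrangement into 8 paper rolls stays within capacity, so 9 is optimal.

9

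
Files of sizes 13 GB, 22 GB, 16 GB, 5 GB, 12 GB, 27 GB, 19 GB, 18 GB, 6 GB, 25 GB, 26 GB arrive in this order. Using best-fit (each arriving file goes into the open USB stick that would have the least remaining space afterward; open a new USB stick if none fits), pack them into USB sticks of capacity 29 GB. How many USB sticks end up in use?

8

  13 → USB stick 1 (new)  [load 13/29]
  22 → USB stick 2 (new)  [load 22/29]
  16 → USB stick 1  [load 29/29]
  5 → USB stick 2  [load 27/29]
  12 → USB stick 3 (new)  [load 12/29]
  27 → USB stick 4 (new)  [load 27/29]
  19 → USB stick 5 (new)  [load 19/29]
  18 → USB stick 6 (new)  [load 18/29]
  6 → USB stick 5  [load 25/29]
  25 → USB stick 7 (new)  [load 25/29]
  26 → USB stick 8 (new)  [load 26/29]
8 USB sticks opened.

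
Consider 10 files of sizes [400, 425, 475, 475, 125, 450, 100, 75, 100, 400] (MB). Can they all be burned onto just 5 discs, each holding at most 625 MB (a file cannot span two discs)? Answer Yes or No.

No

Total = 3025 MB; ⌈3025/625⌉ = 5.
6 files each exceed half the capacity and cannot share a disc, forcing at least 6 discs.
At least 6 discs are required, but only 5 are allowed.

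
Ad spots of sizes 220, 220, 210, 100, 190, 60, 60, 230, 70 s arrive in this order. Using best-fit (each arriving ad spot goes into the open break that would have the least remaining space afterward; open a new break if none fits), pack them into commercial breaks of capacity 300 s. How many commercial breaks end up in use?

  220 → break 1 (new)  [load 220/300]
  220 → break 2 (new)  [load 220/300]
  210 → break 3 (new)  [load 210/300]
  100 → break 4 (new)  [load 100/300]
  190 → break 4  [load 290/300]
  60 → break 1  [load 280/300]
  60 → break 2  [load 280/300]
  230 → break 5 (new)  [load 230/300]
  70 → break 5  [load 300/300]
5 commercial breaks opened.

5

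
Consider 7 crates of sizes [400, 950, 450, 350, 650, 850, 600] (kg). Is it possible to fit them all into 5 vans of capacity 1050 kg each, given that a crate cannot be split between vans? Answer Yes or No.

Yes

A valid assignment using 5 vans:
  van 1: 950 = 950
  van 2: 850 = 850
  van 3: 650 + 400 = 1050
  van 4: 600 + 450 = 1050
  van 5: 350 = 350
Every load is within 1050 kg, so 5 vans suffice.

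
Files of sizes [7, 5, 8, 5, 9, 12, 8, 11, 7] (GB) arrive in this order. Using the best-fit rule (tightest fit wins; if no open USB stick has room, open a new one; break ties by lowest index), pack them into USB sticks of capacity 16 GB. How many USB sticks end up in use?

  7 → USB stick 1 (new)  [load 7/16]
  5 → USB stick 1  [load 12/16]
  8 → USB stick 2 (new)  [load 8/16]
  5 → USB stick 2  [load 13/16]
  9 → USB stick 3 (new)  [load 9/16]
  12 → USB stick 4 (new)  [load 12/16]
  8 → USB stick 5 (new)  [load 8/16]
  11 → USB stick 6 (new)  [load 11/16]
  7 → USB stick 3  [load 16/16]
6 USB sticks opened.

6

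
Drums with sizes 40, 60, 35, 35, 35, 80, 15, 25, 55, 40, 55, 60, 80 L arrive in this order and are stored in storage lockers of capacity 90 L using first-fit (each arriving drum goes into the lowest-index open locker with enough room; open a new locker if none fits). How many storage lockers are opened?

  40 → locker 1 (new)  [load 40/90]
  60 → locker 2 (new)  [load 60/90]
  35 → locker 1  [load 75/90]
  35 → locker 3 (new)  [load 35/90]
  35 → locker 3  [load 70/90]
  80 → locker 4 (new)  [load 80/90]
  15 → locker 1  [load 90/90]
  25 → locker 2  [load 85/90]
  55 → locker 5 (new)  [load 55/90]
  40 → locker 6 (new)  [load 40/90]
  55 → locker 7 (new)  [load 55/90]
  60 → locker 8 (new)  [load 60/90]
  80 → locker 9 (new)  [load 80/90]
9 storage lockers opened.

9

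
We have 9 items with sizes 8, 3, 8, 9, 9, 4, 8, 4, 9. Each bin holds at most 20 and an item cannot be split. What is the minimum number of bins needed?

4

Total = 9 + 9 + 9 + 8 + 8 + 8 + 4 + 4 + 3 = 62.
Lower bound: ⌈62/20⌉ = 4 bins.
A packing using 4 bins:
  bin 1: 9 + 9 = 18
  bin 2: 9 + 8 + 3 = 20
  bin 3: 8 + 8 + 4 = 20
  bin 4: 4 = 4
This matches the lower bound, so 4 is optimal.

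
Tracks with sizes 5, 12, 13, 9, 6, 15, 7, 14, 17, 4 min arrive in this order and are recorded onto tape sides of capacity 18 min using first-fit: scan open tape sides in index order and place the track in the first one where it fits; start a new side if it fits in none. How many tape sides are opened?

  5 → side 1 (new)  [load 5/18]
  12 → side 1  [load 17/18]
  13 → side 2 (new)  [load 13/18]
  9 → side 3 (new)  [load 9/18]
  6 → side 3  [load 15/18]
  15 → side 4 (new)  [load 15/18]
  7 → side 5 (new)  [load 7/18]
  14 → side 6 (new)  [load 14/18]
  17 → side 7 (new)  [load 17/18]
  4 → side 2  [load 17/18]
7 tape sides opened.

7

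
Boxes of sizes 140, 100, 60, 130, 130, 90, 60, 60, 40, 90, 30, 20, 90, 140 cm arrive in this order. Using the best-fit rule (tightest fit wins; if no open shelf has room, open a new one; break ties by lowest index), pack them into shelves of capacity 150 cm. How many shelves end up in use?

9

  140 → shelf 1 (new)  [load 140/150]
  100 → shelf 2 (new)  [load 100/150]
  60 → shelf 3 (new)  [load 60/150]
  130 → shelf 4 (new)  [load 130/150]
  130 → shelf 5 (new)  [load 130/150]
  90 → shelf 3  [load 150/150]
  60 → shelf 6 (new)  [load 60/150]
  60 → shelf 6  [load 120/150]
  40 → shelf 2  [load 140/150]
  90 → shelf 7 (new)  [load 90/150]
  30 → shelf 6  [load 150/150]
  20 → shelf 4  [load 150/150]
  90 → shelf 8 (new)  [load 90/150]
  140 → shelf 9 (new)  [load 140/150]
9 shelves opened.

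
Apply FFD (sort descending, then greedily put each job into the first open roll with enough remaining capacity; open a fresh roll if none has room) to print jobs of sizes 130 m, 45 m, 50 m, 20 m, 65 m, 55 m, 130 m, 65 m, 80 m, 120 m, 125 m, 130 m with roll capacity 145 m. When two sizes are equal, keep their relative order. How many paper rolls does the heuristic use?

8

Sorted descending: 130, 130, 130, 125, 120, 80, 65, 65, 55, 50, 45, 20.
  130 → roll 1 (new)  [load 130/145]
  130 → roll 2 (new)  [load 130/145]
  130 → roll 3 (new)  [load 130/145]
  125 → roll 4 (new)  [load 125/145]
  120 → roll 5 (new)  [load 120/145]
  80 → roll 6 (new)  [load 80/145]
  65 → roll 6  [load 145/145]
  65 → roll 7 (new)  [load 65/145]
  55 → roll 7  [load 120/145]
  50 → roll 8 (new)  [load 50/145]
  45 → roll 8  [load 95/145]
  20 → roll 4  [load 145/145]
8 paper rolls opened.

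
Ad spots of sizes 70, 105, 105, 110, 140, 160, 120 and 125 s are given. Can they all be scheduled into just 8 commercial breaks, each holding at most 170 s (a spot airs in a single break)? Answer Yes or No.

A valid assignment using 8 commercial breaks:
  break 1: 160 = 160
  break 2: 140 = 140
  break 3: 125 = 125
  break 4: 120 = 120
  break 5: 110 = 110
  break 6: 105 = 105
  break 7: 105 = 105
  break 8: 70 = 70
Every load is within 170 s, so 8 commercial breaks suffice.

Yes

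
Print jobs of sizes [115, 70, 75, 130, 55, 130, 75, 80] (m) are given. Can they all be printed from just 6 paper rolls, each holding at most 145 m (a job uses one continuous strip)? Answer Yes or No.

A valid assignment using 6 paper rolls:
  roll 1: 130 = 130
  roll 2: 130 = 130
  roll 3: 115 = 115
  roll 4: 80 + 55 = 135
  roll 5: 75 + 70 = 145
  roll 6: 75 = 75
Every load is within 145 m, so 6 paper rolls suffice.

Yes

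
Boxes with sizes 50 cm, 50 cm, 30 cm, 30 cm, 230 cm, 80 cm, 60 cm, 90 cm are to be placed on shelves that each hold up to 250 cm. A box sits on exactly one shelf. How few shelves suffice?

Total = 230 + 90 + 80 + 60 + 50 + 50 + 30 + 30 = 620 cm.
Lower bound: ⌈620/250⌉ = 3 shelves.
A packing using 3 shelves:
  shelf 1: 230 = 230
  shelf 2: 90 + 80 + 60 = 230
  shelf 3: 50 + 50 + 30 + 30 = 160
This matches the lower bound, so 3 is optimal.

3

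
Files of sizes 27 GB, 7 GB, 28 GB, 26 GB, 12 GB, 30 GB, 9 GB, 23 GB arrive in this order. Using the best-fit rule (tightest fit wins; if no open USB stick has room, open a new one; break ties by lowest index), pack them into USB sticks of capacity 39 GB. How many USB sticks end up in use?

  27 → USB stick 1 (new)  [load 27/39]
  7 → USB stick 1  [load 34/39]
  28 → USB stick 2 (new)  [load 28/39]
  26 → USB stick 3 (new)  [load 26/39]
  12 → USB stick 3  [load 38/39]
  30 → USB stick 4 (new)  [load 30/39]
  9 → USB stick 4  [load 39/39]
  23 → USB stick 5 (new)  [load 23/39]
5 USB sticks opened.

5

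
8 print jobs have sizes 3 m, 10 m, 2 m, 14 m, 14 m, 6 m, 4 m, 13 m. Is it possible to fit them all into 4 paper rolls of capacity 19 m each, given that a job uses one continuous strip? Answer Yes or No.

Yes

A valid assignment using 4 paper rolls:
  roll 1: 14 + 4 = 18
  roll 2: 14 + 3 + 2 = 19
  roll 3: 13 + 6 = 19
  roll 4: 10 = 10
Every load is within 19 m, so 4 paper rolls suffice.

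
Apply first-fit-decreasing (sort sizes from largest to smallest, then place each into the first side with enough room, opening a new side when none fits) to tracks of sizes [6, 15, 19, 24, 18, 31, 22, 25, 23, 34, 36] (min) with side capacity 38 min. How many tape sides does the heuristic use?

8

Sorted descending: 36, 34, 31, 25, 24, 23, 22, 19, 18, 15, 6.
  36 → side 1 (new)  [load 36/38]
  34 → side 2 (new)  [load 34/38]
  31 → side 3 (new)  [load 31/38]
  25 → side 4 (new)  [load 25/38]
  24 → side 5 (new)  [load 24/38]
  23 → side 6 (new)  [load 23/38]
  22 → side 7 (new)  [load 22/38]
  19 → side 8 (new)  [load 19/38]
  18 → side 8  [load 37/38]
  15 → side 6  [load 38/38]
  6 → side 3  [load 37/38]
8 tape sides opened.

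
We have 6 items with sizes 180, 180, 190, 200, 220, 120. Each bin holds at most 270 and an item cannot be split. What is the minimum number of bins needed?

Total = 220 + 200 + 190 + 180 + 180 + 120 = 1090.
Lower bound: ⌈1090/270⌉ = 5 bins.
A packing using 6 bins:
  bin 1: 220 = 220
  bin 2: 200 = 200
  bin 3: 190 = 190
  bin 4: 180 = 180
  bin 5: 180 = 180
  bin 6: 120 = 120
No arrangement into 5 bins stays within capacity, so 6 is optimal.

6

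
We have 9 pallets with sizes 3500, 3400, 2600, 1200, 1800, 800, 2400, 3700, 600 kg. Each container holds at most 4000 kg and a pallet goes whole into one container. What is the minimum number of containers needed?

Total = 3700 + 3500 + 3400 + 2600 + 2400 + 1800 + 1200 + 800 + 600 = 20000 kg.
Lower bound: ⌈20000/4000⌉ = 5 containers.
A packing using 6 containers:
  container 1: 3700 = 3700
  container 2: 3500 = 3500
  container 3: 3400 + 600 = 4000
  container 4: 2600 + 1200 = 3800
  container 5: 2400 + 800 = 3200
  container 6: 1800 = 1800
No arrangement into 5 containers stays within capacity, so 6 is optimal.

6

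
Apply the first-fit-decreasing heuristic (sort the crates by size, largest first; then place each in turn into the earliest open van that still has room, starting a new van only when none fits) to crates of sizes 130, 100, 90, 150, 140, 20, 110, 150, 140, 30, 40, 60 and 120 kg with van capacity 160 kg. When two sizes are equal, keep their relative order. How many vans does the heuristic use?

Sorted descending: 150, 150, 140, 140, 130, 120, 110, 100, 90, 60, 40, 30, 20.
  150 → van 1 (new)  [load 150/160]
  150 → van 2 (new)  [load 150/160]
  140 → van 3 (new)  [load 140/160]
  140 → van 4 (new)  [load 140/160]
  130 → van 5 (new)  [load 130/160]
  120 → van 6 (new)  [load 120/160]
  110 → van 7 (new)  [load 110/160]
  100 → van 8 (new)  [load 100/160]
  90 → van 9 (new)  [load 90/160]
  60 → van 8  [load 160/160]
  40 → van 6  [load 160/160]
  30 → van 5  [load 160/160]
  20 → van 3  [load 160/160]
9 vans opened.

9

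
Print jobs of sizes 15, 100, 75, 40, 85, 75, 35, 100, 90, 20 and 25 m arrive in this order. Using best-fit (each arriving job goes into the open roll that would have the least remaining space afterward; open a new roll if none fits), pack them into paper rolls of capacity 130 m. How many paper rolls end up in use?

6

  15 → roll 1 (new)  [load 15/130]
  100 → roll 1  [load 115/130]
  75 → roll 2 (new)  [load 75/130]
  40 → roll 2  [load 115/130]
  85 → roll 3 (new)  [load 85/130]
  75 → roll 4 (new)  [load 75/130]
  35 → roll 3  [load 120/130]
  100 → roll 5 (new)  [load 100/130]
  90 → roll 6 (new)  [load 90/130]
  20 → roll 5  [load 120/130]
  25 → roll 6  [load 115/130]
6 paper rolls opened.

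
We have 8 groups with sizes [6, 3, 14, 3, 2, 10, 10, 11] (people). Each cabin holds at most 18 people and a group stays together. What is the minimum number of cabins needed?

Total = 14 + 11 + 10 + 10 + 6 + 3 + 3 + 2 = 59 people.
Lower bound: ⌈59/18⌉ = 4 cabins.
A packing using 4 cabins:
  cabin 1: 14 + 3 = 17
  cabin 2: 11 + 6 = 17
  cabin 3: 10 + 3 + 2 = 15
  cabin 4: 10 = 10
This matches the lower bound, so 4 is optimal.

4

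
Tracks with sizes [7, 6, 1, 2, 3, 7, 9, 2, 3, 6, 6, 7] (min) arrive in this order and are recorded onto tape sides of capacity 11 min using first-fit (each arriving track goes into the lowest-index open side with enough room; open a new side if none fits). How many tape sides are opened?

7

  7 → side 1 (new)  [load 7/11]
  6 → side 2 (new)  [load 6/11]
  1 → side 1  [load 8/11]
  2 → side 1  [load 10/11]
  3 → side 2  [load 9/11]
  7 → side 3 (new)  [load 7/11]
  9 → side 4 (new)  [load 9/11]
  2 → side 2  [load 11/11]
  3 → side 3  [load 10/11]
  6 → side 5 (new)  [load 6/11]
  6 → side 6 (new)  [load 6/11]
  7 → side 7 (new)  [load 7/11]
7 tape sides opened.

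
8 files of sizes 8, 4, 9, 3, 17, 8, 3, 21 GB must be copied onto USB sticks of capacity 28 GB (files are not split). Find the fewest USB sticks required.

3

Total = 21 + 17 + 9 + 8 + 8 + 4 + 3 + 3 = 73 GB.
Lower bound: ⌈73/28⌉ = 3 USB sticks.
A packing using 3 USB sticks:
  USB stick 1: 21 + 4 + 3 = 28
  USB stick 2: 17 + 9 = 26
  USB stick 3: 8 + 8 + 3 = 19
This matches the lower bound, so 3 is optimal.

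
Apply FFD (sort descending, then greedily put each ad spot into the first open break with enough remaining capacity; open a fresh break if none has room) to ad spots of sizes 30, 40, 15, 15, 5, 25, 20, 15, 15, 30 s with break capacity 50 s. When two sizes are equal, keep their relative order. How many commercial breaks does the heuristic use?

Sorted descending: 40, 30, 30, 25, 20, 15, 15, 15, 15, 5.
  40 → break 1 (new)  [load 40/50]
  30 → break 2 (new)  [load 30/50]
  30 → break 3 (new)  [load 30/50]
  25 → break 4 (new)  [load 25/50]
  20 → break 2  [load 50/50]
  15 → break 3  [load 45/50]
  15 → break 4  [load 40/50]
  15 → break 5 (new)  [load 15/50]
  15 → break 5  [load 30/50]
  5 → break 1  [load 45/50]
5 commercial breaks opened.

5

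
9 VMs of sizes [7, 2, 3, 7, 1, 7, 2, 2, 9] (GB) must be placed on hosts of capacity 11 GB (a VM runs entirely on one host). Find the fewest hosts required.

Total = 9 + 7 + 7 + 7 + 3 + 2 + 2 + 2 + 1 = 40 GB.
Lower bound: ⌈40/11⌉ = 4 hosts.
A packing using 4 hosts:
  host 1: 9 + 2 = 11
  host 2: 7 + 3 + 1 = 11
  host 3: 7 + 2 + 2 = 11
  host 4: 7 = 7
This matches the lower bound, so 4 is optimal.

4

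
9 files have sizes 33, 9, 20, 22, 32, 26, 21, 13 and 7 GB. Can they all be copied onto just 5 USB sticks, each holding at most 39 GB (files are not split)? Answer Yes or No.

No

Total = 183 GB; ⌈183/39⌉ = 5.
6 files each exceed half the capacity and cannot share a USB stick, forcing at least 6 USB sticks.
At least 6 USB sticks are required, but only 5 are allowed.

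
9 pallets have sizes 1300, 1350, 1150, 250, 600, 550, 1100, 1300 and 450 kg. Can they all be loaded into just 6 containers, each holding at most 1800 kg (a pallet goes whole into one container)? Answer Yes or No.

A valid assignment using 5 containers:
  container 1: 1350 + 450 = 1800
  container 2: 1300 + 250 = 1550
  container 3: 1300 = 1300
  container 4: 1150 + 600 = 1750
  container 5: 1100 + 550 = 1650
That uses only 5 ≤ 6, so 6 containers are enough.

Yes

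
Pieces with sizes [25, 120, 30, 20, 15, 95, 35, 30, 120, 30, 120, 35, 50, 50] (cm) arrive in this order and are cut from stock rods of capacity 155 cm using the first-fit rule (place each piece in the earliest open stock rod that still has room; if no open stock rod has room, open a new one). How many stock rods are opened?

6

  25 → stock rod 1 (new)  [load 25/155]
  120 → stock rod 1  [load 145/155]
  30 → stock rod 2 (new)  [load 30/155]
  20 → stock rod 2  [load 50/155]
  15 → stock rod 2  [load 65/155]
  95 → stock rod 3 (new)  [load 95/155]
  35 → stock rod 2  [load 100/155]
  30 → stock rod 2  [load 130/155]
  120 → stock rod 4 (new)  [load 120/155]
  30 → stock rod 3  [load 125/155]
  120 → stock rod 5 (new)  [load 120/155]
  35 → stock rod 4  [load 155/155]
  50 → stock rod 6 (new)  [load 50/155]
  50 → stock rod 6  [load 100/155]
6 stock rods opened.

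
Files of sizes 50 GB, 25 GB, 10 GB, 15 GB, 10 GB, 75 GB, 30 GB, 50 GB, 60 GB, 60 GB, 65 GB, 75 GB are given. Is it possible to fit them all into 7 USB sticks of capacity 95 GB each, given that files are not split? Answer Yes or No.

Yes

A valid assignment using 7 USB sticks:
  USB stick 1: 75 + 15 = 90
  USB stick 2: 75 + 10 + 10 = 95
  USB stick 3: 65 + 30 = 95
  USB stick 4: 60 + 25 = 85
  USB stick 5: 60 = 60
  USB stick 6: 50 = 50
  USB stick 7: 50 = 50
Every load is within 95 GB, so 7 USB sticks suffice.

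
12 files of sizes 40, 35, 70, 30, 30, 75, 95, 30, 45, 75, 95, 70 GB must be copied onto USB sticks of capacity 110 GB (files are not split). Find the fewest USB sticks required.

Total = 95 + 95 + 75 + 75 + 70 + 70 + 45 + 40 + 35 + 30 + 30 + 30 = 690 GB.
Lower bound: ⌈690/110⌉ = 7 USB sticks.
A packing using 7 USB sticks:
  USB stick 1: 95 = 95
  USB stick 2: 95 = 95
  USB stick 3: 75 + 35 = 110
  USB stick 4: 75 + 30 = 105
  USB stick 5: 70 + 40 = 110
  USB stick 6: 70 + 30 = 100
  USB stick 7: 45 + 30 = 75
This matches the lower bound, so 7 is optimal.

7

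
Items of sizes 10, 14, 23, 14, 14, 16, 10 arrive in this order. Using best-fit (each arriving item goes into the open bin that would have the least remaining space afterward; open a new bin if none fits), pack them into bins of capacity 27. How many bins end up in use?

  10 → bin 1 (new)  [load 10/27]
  14 → bin 1  [load 24/27]
  23 → bin 2 (new)  [load 23/27]
  14 → bin 3 (new)  [load 14/27]
  14 → bin 4 (new)  [load 14/27]
  16 → bin 5 (new)  [load 16/27]
  10 → bin 5  [load 26/27]
5 bins opened.

5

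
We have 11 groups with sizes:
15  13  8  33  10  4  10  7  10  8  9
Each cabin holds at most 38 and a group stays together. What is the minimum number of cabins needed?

Total = 33 + 15 + 13 + 10 + 10 + 10 + 9 + 8 + 8 + 7 + 4 = 127.
Lower bound: ⌈127/38⌉ = 4 cabins.
A packing using 4 cabins:
  cabin 1: 33 + 4 = 37
  cabin 2: 15 + 13 + 10 = 38
  cabin 3: 10 + 10 + 9 + 8 = 37
  cabin 4: 8 + 7 = 15
This matches the lower bound, so 4 is optimal.

4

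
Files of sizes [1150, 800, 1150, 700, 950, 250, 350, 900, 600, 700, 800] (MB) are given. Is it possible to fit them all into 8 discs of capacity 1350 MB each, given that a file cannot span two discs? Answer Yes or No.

Yes

A valid assignment using 8 discs:
  disc 1: 1150 = 1150
  disc 2: 1150 = 1150
  disc 3: 950 + 350 = 1300
  disc 4: 900 + 250 = 1150
  disc 5: 800 = 800
  disc 6: 800 = 800
  disc 7: 700 + 600 = 1300
  disc 8: 700 = 700
Every load is within 1350 MB, so 8 discs suffice.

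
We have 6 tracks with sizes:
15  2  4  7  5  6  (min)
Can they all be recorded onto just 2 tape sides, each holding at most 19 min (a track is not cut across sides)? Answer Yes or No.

Total = 39 min; ⌈39/19⌉ = 3.
At least 3 tape sides are required, but only 2 are allowed.

No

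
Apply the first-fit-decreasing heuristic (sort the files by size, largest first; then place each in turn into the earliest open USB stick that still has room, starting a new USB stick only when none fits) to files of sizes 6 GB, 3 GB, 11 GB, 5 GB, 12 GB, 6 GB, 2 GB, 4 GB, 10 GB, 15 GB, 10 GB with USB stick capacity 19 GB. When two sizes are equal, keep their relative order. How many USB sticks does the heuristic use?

5

Sorted descending: 15, 12, 11, 10, 10, 6, 6, 5, 4, 3, 2.
  15 → USB stick 1 (new)  [load 15/19]
  12 → USB stick 2 (new)  [load 12/19]
  11 → USB stick 3 (new)  [load 11/19]
  10 → USB stick 4 (new)  [load 10/19]
  10 → USB stick 5 (new)  [load 10/19]
  6 → USB stick 2  [load 18/19]
  6 → USB stick 3  [load 17/19]
  5 → USB stick 4  [load 15/19]
  4 → USB stick 1  [load 19/19]
  3 → USB stick 4  [load 18/19]
  2 → USB stick 3  [load 19/19]
5 USB sticks opened.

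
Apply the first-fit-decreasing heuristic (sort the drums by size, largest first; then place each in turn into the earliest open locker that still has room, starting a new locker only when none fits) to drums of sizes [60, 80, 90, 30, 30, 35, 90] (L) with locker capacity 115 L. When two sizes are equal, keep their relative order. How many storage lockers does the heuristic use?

Sorted descending: 90, 90, 80, 60, 35, 30, 30.
  90 → locker 1 (new)  [load 90/115]
  90 → locker 2 (new)  [load 90/115]
  80 → locker 3 (new)  [load 80/115]
  60 → locker 4 (new)  [load 60/115]
  35 → locker 3  [load 115/115]
  30 → locker 4  [load 90/115]
  30 → locker 5 (new)  [load 30/115]
5 storage lockers opened.

5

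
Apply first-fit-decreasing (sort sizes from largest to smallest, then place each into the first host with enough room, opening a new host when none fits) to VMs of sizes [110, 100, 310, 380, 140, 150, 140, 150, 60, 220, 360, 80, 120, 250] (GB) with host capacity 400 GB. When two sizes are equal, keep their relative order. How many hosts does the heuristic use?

Sorted descending: 380, 360, 310, 250, 220, 150, 150, 140, 140, 120, 110, 100, 80, 60.
  380 → host 1 (new)  [load 380/400]
  360 → host 2 (new)  [load 360/400]
  310 → host 3 (new)  [load 310/400]
  250 → host 4 (new)  [load 250/400]
  220 → host 5 (new)  [load 220/400]
  150 → host 4  [load 400/400]
  150 → host 5  [load 370/400]
  140 → host 6 (new)  [load 140/400]
  140 → host 6  [load 280/400]
  120 → host 6  [load 400/400]
  110 → host 7 (new)  [load 110/400]
  100 → host 7  [load 210/400]
  80 → host 3  [load 390/400]
  60 → host 7  [load 270/400]
7 hosts opened.

7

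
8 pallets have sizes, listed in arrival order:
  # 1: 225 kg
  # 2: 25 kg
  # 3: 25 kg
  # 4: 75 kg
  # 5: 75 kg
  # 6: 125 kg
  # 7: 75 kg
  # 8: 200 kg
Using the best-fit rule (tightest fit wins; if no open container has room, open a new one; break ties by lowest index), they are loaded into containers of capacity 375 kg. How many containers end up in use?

3

  225 → container 1 (new)  [load 225/375]
  25 → container 1  [load 250/375]
  25 → container 1  [load 275/375]
  75 → container 1  [load 350/375]
  75 → container 2 (new)  [load 75/375]
  125 → container 2  [load 200/375]
  75 → container 2  [load 275/375]
  200 → container 3 (new)  [load 200/375]
3 containers opened.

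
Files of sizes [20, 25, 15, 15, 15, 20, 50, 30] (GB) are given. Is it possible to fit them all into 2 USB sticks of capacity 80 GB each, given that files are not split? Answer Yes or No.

No

Total = 190 GB; ⌈190/80⌉ = 3.
At least 3 USB sticks are required, but only 2 are allowed.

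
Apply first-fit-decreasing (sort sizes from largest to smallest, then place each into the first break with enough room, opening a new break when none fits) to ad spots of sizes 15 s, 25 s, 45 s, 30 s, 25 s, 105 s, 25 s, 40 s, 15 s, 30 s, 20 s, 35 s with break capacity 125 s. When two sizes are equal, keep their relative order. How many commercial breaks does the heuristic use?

4

Sorted descending: 105, 45, 40, 35, 30, 30, 25, 25, 25, 20, 15, 15.
  105 → break 1 (new)  [load 105/125]
  45 → break 2 (new)  [load 45/125]
  40 → break 2  [load 85/125]
  35 → break 2  [load 120/125]
  30 → break 3 (new)  [load 30/125]
  30 → break 3  [load 60/125]
  25 → break 3  [load 85/125]
  25 → break 3  [load 110/125]
  25 → break 4 (new)  [load 25/125]
  20 → break 1  [load 125/125]
  15 → break 3  [load 125/125]
  15 → break 4  [load 40/125]
4 commercial breaks opened.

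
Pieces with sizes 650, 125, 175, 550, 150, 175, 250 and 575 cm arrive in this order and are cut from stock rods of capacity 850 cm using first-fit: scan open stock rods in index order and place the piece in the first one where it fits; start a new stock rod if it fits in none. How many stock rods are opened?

  650 → stock rod 1 (new)  [load 650/850]
  125 → stock rod 1  [load 775/850]
  175 → stock rod 2 (new)  [load 175/850]
  550 → stock rod 2  [load 725/850]
  150 → stock rod 3 (new)  [load 150/850]
  175 → stock rod 3  [load 325/850]
  250 → stock rod 3  [load 575/850]
  575 → stock rod 4 (new)  [load 575/850]
4 stock rods opened.

4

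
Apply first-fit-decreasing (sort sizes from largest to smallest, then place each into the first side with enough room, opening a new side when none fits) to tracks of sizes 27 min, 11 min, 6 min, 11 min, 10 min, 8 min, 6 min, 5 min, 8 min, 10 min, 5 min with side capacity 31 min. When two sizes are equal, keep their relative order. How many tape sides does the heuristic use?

4

Sorted descending: 27, 11, 11, 10, 10, 8, 8, 6, 6, 5, 5.
  27 → side 1 (new)  [load 27/31]
  11 → side 2 (new)  [load 11/31]
  11 → side 2  [load 22/31]
  10 → side 3 (new)  [load 10/31]
  10 → side 3  [load 20/31]
  8 → side 2  [load 30/31]
  8 → side 3  [load 28/31]
  6 → side 4 (new)  [load 6/31]
  6 → side 4  [load 12/31]
  5 → side 4  [load 17/31]
  5 → side 4  [load 22/31]
4 tape sides opened.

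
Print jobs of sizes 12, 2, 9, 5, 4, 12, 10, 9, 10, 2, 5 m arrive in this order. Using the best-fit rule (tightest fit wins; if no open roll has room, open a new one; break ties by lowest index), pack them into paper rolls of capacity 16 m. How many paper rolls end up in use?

  12 → roll 1 (new)  [load 12/16]
  2 → roll 1  [load 14/16]
  9 → roll 2 (new)  [load 9/16]
  5 → roll 2  [load 14/16]
  4 → roll 3 (new)  [load 4/16]
  12 → roll 3  [load 16/16]
  10 → roll 4 (new)  [load 10/16]
  9 → roll 5 (new)  [load 9/16]
  10 → roll 6 (new)  [load 10/16]
  2 → roll 1  [load 16/16]
  5 → roll 4  [load 15/16]
6 paper rolls opened.

6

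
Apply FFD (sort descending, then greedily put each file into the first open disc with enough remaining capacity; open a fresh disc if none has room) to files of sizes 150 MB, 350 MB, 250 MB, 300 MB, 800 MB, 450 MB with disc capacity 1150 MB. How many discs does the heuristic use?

2

Sorted descending: 800, 450, 350, 300, 250, 150.
  800 → disc 1 (new)  [load 800/1150]
  450 → disc 2 (new)  [load 450/1150]
  350 → disc 1  [load 1150/1150]
  300 → disc 2  [load 750/1150]
  250 → disc 2  [load 1000/1150]
  150 → disc 2  [load 1150/1150]
2 discs opened.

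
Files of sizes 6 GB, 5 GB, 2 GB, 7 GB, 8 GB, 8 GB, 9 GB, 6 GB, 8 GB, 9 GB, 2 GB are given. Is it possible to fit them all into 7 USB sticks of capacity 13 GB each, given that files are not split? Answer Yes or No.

Yes

A valid assignment using 7 USB sticks:
  USB stick 1: 9 + 2 + 2 = 13
  USB stick 2: 9 = 9
  USB stick 3: 8 + 5 = 13
  USB stick 4: 8 = 8
  USB stick 5: 8 = 8
  USB stick 6: 7 + 6 = 13
  USB stick 7: 6 = 6
Every load is within 13 GB, so 7 USB sticks suffice.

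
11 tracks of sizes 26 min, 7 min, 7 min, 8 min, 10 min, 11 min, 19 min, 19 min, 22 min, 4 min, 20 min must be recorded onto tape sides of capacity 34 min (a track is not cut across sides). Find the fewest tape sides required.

5

Total = 26 + 22 + 20 + 19 + 19 + 11 + 10 + 8 + 7 + 7 + 4 = 153 min.
Lower bound: ⌈153/34⌉ = 5 tape sides.
A packing using 5 tape sides:
  side 1: 26 + 8 = 34
  side 2: 22 + 11 = 33
  side 3: 20 + 10 + 4 = 34
  side 4: 19 + 7 + 7 = 33
  side 5: 19 = 19
This matches the lower bound, so 5 is optimal.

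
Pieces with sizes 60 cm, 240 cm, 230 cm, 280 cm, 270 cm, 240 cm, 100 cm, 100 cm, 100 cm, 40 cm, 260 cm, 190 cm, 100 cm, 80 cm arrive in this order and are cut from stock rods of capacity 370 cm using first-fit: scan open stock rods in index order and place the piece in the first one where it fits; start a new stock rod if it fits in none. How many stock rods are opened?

  60 → stock rod 1 (new)  [load 60/370]
  240 → stock rod 1  [load 300/370]
  230 → stock rod 2 (new)  [load 230/370]
  280 → stock rod 3 (new)  [load 280/370]
  270 → stock rod 4 (new)  [load 270/370]
  240 → stock rod 5 (new)  [load 240/370]
  100 → stock rod 2  [load 330/370]
  100 → stock rod 4  [load 370/370]
  100 → stock rod 5  [load 340/370]
  40 → stock rod 1  [load 340/370]
  260 → stock rod 6 (new)  [load 260/370]
  190 → stock rod 7 (new)  [load 190/370]
  100 → stock rod 6  [load 360/370]
  80 → stock rod 3  [load 360/370]
7 stock rods opened.

7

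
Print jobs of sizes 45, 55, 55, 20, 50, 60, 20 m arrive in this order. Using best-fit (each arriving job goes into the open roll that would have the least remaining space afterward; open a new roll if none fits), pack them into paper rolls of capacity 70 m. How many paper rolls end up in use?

5

  45 → roll 1 (new)  [load 45/70]
  55 → roll 2 (new)  [load 55/70]
  55 → roll 3 (new)  [load 55/70]
  20 → roll 1  [load 65/70]
  50 → roll 4 (new)  [load 50/70]
  60 → roll 5 (new)  [load 60/70]
  20 → roll 4  [load 70/70]
5 paper rolls opened.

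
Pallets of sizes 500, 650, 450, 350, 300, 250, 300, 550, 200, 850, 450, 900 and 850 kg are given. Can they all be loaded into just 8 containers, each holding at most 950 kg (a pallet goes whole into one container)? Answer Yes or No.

A valid assignment using 8 containers:
  container 1: 900 = 900
  container 2: 850 = 850
  container 3: 850 = 850
  container 4: 650 + 300 = 950
  container 5: 550 + 350 = 900
  container 6: 500 + 450 = 950
  container 7: 450 + 300 + 200 = 950
  container 8: 250 = 250
Every load is within 950 kg, so 8 containers suffice.

Yes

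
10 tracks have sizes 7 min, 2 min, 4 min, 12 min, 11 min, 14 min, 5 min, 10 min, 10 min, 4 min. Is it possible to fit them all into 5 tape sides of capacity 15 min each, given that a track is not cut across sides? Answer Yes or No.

No

Total = 79 min; ⌈79/15⌉ = 6.
At least 6 tape sides are required, but only 5 are allowed.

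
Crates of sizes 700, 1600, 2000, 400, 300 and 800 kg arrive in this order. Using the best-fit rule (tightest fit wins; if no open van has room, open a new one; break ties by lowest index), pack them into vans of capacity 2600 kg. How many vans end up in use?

  700 → van 1 (new)  [load 700/2600]
  1600 → van 1  [load 2300/2600]
  2000 → van 2 (new)  [load 2000/2600]
  400 → van 2  [load 2400/2600]
  300 → van 1  [load 2600/2600]
  800 → van 3 (new)  [load 800/2600]
3 vans opened.

3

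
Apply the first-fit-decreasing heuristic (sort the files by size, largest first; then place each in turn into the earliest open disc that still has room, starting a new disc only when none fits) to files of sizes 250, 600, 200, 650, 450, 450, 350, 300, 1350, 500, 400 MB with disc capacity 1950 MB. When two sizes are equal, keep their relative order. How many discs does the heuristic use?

Sorted descending: 1350, 650, 600, 500, 450, 450, 400, 350, 300, 250, 200.
  1350 → disc 1 (new)  [load 1350/1950]
  650 → disc 2 (new)  [load 650/1950]
  600 → disc 1  [load 1950/1950]
  500 → disc 2  [load 1150/1950]
  450 → disc 2  [load 1600/1950]
  450 → disc 3 (new)  [load 450/1950]
  400 → disc 3  [load 850/1950]
  350 → disc 2  [load 1950/1950]
  300 → disc 3  [load 1150/1950]
  250 → disc 3  [load 1400/1950]
  200 → disc 3  [load 1600/1950]
3 discs opened.

3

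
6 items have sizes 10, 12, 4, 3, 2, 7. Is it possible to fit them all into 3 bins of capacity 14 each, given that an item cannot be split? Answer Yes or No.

A valid assignment using 3 bins:
  bin 1: 12 + 2 = 14
  bin 2: 10 + 4 = 14
  bin 3: 7 + 3 = 10
Every load is within 14, so 3 bins suffice.

Yes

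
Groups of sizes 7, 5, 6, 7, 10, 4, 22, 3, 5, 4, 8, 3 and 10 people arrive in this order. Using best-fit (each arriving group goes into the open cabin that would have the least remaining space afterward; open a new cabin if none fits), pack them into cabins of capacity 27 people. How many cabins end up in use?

  7 → cabin 1 (new)  [load 7/27]
  5 → cabin 1  [load 12/27]
  6 → cabin 1  [load 18/27]
  7 → cabin 1  [load 25/27]
  10 → cabin 2 (new)  [load 10/27]
  4 → cabin 2  [load 14/27]
  22 → cabin 3 (new)  [load 22/27]
  3 → cabin 3  [load 25/27]
  5 → cabin 2  [load 19/27]
  4 → cabin 2  [load 23/27]
  8 → cabin 4 (new)  [load 8/27]
  3 → cabin 2  [load 26/27]
  10 → cabin 4  [load 18/27]
4 cabins opened.

4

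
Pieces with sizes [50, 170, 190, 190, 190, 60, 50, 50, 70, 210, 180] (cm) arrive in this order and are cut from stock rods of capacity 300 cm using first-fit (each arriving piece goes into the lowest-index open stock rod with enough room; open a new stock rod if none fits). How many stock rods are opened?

  50 → stock rod 1 (new)  [load 50/300]
  170 → stock rod 1  [load 220/300]
  190 → stock rod 2 (new)  [load 190/300]
  190 → stock rod 3 (new)  [load 190/300]
  190 → stock rod 4 (new)  [load 190/300]
  60 → stock rod 1  [load 280/300]
  50 → stock rod 2  [load 240/300]
  50 → stock rod 2  [load 290/300]
  70 → stock rod 3  [load 260/300]
  210 → stock rod 5 (new)  [load 210/300]
  180 → stock rod 6 (new)  [load 180/300]
6 stock rods opened.

6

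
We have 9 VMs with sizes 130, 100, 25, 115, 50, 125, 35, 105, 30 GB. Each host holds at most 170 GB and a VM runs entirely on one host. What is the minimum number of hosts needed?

5

Total = 130 + 125 + 115 + 105 + 100 + 50 + 35 + 30 + 25 = 715 GB.
Lower bound: ⌈715/170⌉ = 5 hosts.
A packing using 5 hosts:
  host 1: 130 + 35 = 165
  host 2: 125 + 30 = 155
  host 3: 115 + 50 = 165
  host 4: 105 + 25 = 130
  host 5: 100 = 100
This matches the lower bound, so 5 is optimal.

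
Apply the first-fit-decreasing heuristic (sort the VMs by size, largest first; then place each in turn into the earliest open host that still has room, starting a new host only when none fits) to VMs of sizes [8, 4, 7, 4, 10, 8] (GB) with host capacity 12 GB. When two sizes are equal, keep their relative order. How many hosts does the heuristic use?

4

Sorted descending: 10, 8, 8, 7, 4, 4.
  10 → host 1 (new)  [load 10/12]
  8 → host 2 (new)  [load 8/12]
  8 → host 3 (new)  [load 8/12]
  7 → host 4 (new)  [load 7/12]
  4 → host 2  [load 12/12]
  4 → host 3  [load 12/12]
4 hosts opened.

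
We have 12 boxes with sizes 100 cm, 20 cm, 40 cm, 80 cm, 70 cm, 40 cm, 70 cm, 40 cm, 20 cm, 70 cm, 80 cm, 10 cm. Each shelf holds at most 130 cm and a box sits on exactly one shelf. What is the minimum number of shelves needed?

6

Total = 100 + 80 + 80 + 70 + 70 + 70 + 40 + 40 + 40 + 20 + 20 + 10 = 640 cm.
Lower bound: ⌈640/130⌉ = 5 shelves.
Also, 6 boxes each exceed 65 cm, and no two of those can share a shelf, so at least 6 shelves are needed.
A packing using 6 shelves:
  shelf 1: 100 + 20 + 10 = 130
  shelf 2: 80 + 40 = 120
  shelf 3: 80 + 40 = 120
  shelf 4: 70 + 40 + 20 = 130
  shelf 5: 70 = 70
  shelf 6: 70 = 70
This matches the lower bound, so 6 is optimal.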